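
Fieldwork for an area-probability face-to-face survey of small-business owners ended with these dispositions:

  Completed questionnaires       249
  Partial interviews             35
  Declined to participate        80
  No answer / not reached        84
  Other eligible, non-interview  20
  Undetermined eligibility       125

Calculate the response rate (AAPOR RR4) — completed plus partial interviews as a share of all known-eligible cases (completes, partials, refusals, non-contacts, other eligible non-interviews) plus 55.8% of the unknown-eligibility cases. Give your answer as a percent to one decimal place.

Numerator: 249 + 35 = 284
Eligible (known): 249 + 35 + 80 + 84 + 20 = 468
e × U: 0.5580 × 125 = 69.75
Denominator: 468 + 69.75 = 537.75
RR4 = 284 / 537.75 = 0.5281

52.8%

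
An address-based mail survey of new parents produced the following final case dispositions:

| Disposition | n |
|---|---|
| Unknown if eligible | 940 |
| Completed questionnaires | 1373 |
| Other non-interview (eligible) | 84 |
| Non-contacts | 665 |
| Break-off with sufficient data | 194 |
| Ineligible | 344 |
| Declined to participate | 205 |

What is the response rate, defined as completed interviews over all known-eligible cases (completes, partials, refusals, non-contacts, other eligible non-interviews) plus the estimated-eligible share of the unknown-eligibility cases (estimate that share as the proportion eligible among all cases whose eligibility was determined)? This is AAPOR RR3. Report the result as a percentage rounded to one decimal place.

Top: 1373
Eligible (known): 1373 + 194 + 205 + 665 + 84 = 2521
e = 2521 / (2521 + 344) = 2521 / 2865 = 0.8799
Estimated eligible among unknowns: 0.8799 × 940 = 827.11
Base: 2521 + 827.11 = 3348.11
RR3 = 1373 / 3348.11 = 0.4101

41.0%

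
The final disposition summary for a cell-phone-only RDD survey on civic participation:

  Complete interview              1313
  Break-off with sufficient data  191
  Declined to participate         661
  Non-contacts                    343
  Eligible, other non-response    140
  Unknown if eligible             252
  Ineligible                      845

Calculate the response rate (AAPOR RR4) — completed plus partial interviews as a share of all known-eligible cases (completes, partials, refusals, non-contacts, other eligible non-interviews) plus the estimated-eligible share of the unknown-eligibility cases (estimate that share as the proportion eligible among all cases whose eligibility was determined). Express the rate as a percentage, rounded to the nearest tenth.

Num: 1313 + 191 = 1504
Known eligible: 1313 + 191 + 661 + 343 + 140 = 2648
e = 2648 / (2648 + 845) = 2648 / 3493 = 0.7581
Estimated eligible among unknowns: 0.7581 × 252 = 191.04
Base: 2648 + 191.04 = 2839.04
RR4 = 1504 / 2839.04 = 0.5298

53.0%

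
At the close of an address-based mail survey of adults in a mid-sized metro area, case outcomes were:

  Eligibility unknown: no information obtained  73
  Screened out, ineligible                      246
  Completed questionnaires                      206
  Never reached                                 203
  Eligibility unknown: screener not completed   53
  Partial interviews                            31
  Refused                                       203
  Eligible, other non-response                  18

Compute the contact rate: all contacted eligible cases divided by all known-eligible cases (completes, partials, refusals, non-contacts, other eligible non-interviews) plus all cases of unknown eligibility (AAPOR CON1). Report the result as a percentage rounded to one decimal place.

58.2%

Unknown if eligible = 53 + 73 = 126
Numerator → 206 + 31 + 203 + 18 = 458
Base → 206 + 31 + 203 + 203 + 18 + 126 = 787
CON1 = 458 / 787 = 0.5820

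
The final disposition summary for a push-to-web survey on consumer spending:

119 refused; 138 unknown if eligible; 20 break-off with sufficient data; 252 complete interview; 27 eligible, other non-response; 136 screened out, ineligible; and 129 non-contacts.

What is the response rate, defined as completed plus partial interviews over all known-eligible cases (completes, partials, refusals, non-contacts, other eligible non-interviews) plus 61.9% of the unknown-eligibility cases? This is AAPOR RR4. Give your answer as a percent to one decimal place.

Num → 252 + 20 = 272
Determined eligible → 252 + 20 + 119 + 129 + 27 = 547
Eligible share of unknowns → 0.6190 × 138 = 85.42
Denom → 547 + 85.42 = 632.42
RR4 = 272 / 632.42 = 0.4301

43.0%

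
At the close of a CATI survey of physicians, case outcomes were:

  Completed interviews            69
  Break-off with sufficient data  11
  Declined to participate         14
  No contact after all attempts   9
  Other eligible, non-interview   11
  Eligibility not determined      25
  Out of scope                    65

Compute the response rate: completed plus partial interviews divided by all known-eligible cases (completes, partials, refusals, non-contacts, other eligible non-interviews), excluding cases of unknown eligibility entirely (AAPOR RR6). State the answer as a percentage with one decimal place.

Numerator → 69 + 11 = 80
Denominator → 69 + 11 + 14 + 9 + 11 = 114
RR6 = 80 / 114 = 0.7018

70.2%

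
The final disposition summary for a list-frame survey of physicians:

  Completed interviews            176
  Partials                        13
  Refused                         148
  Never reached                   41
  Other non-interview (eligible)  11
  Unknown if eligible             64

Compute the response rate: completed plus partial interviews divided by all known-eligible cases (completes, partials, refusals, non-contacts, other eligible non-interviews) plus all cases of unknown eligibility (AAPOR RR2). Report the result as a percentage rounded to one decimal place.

41.7%

Num: 176 + 13 = 189
Denominator: 176 + 13 + 148 + 41 + 11 + 64 = 453
RR2 = 189 / 453 = 0.4172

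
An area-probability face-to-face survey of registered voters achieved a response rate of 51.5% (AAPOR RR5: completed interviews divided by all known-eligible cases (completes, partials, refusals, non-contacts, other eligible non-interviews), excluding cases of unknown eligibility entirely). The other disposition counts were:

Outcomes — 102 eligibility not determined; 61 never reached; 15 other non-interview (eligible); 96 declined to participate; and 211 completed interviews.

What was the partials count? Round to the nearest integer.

RR5 = 211 / D = 0.515
D = 211 / 0.515 = 409.7
Other denominator terms total 383
partials = 409.7 − 383 ≈ 27

27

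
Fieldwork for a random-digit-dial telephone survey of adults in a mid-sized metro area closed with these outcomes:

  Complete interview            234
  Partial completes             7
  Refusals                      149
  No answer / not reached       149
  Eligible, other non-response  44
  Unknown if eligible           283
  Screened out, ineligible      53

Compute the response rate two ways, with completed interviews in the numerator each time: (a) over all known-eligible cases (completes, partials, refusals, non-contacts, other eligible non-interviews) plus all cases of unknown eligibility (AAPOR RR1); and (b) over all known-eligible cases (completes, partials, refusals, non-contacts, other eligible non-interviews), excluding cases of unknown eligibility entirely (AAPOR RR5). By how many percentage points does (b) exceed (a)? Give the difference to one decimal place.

Num: 234
Denominator: 234 + 7 + 149 + 149 + 44 + 283 = 866
RR1 = 234 / 866 = 0.2702
Denominator: 234 + 7 + 149 + 149 + 44 = 583
RR5 = 234 / 583 = 0.4014
Difference = 40.14 − 27.02 = 13.12 percentage points

13.1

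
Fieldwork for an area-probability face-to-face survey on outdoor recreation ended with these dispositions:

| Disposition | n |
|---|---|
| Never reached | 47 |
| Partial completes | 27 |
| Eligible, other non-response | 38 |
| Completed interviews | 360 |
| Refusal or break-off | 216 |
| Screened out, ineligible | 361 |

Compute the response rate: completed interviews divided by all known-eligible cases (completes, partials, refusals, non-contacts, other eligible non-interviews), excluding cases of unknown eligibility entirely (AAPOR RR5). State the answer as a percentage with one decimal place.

52.3%

Numerator = 360
Denominator = 360 + 27 + 216 + 47 + 38 = 688
RR5 = 360 / 688 = 0.5233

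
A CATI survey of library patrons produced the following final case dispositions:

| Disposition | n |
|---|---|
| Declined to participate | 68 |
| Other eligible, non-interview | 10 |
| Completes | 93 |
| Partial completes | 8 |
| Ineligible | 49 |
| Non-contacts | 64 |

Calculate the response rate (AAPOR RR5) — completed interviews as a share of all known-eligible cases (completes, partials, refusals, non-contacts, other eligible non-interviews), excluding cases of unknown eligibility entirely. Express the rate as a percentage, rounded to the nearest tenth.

38.3%

Numerator: 93
Base: 93 + 8 + 68 + 64 + 10 = 243
RR5 = 93 / 243 = 0.3827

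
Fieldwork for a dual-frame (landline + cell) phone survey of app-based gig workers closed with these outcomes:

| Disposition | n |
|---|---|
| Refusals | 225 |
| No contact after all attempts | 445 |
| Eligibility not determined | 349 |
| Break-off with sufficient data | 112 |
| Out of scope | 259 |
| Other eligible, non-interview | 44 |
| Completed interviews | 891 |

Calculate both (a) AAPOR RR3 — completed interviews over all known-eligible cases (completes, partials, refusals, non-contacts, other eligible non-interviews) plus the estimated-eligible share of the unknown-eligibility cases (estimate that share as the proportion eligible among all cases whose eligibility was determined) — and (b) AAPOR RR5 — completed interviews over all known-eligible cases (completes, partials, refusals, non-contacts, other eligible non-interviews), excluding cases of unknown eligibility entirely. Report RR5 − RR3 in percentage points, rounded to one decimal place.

7.8

Numerator → 891
Known eligible → 891 + 112 + 225 + 445 + 44 = 1717
e = 1717 / (1717 + 259) = 1717 / 1976 = 0.8689
e × U → 0.8689 × 349 = 303.25
Base → 1717 + 303.25 = 2020.25
RR3 = 891 / 2020.25 = 0.4410
Base → 891 + 112 + 225 + 445 + 44 = 1717
RR5 = 891 / 1717 = 0.5189
Difference = 51.89 − 44.10 = 7.79 percentage points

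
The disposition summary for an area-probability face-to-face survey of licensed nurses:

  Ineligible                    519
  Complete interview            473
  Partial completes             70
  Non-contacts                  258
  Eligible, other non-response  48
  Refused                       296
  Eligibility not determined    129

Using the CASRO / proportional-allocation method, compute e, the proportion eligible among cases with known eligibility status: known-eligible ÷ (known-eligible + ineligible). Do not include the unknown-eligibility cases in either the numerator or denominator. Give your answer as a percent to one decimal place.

Known eligible = 473 + 70 + 296 + 258 + 48 = 1145
e = 1145 / (1145 + 519) = 1145 / 1664 = 0.6881

68.8%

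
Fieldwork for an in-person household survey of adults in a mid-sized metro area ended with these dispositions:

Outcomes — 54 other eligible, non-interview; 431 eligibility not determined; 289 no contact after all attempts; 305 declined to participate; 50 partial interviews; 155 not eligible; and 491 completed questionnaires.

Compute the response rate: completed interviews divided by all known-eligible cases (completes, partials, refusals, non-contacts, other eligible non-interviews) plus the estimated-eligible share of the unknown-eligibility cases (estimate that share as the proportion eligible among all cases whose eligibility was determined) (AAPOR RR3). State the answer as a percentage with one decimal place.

Numerator = 491
Determined eligible = 491 + 50 + 305 + 289 + 54 = 1189
e = 1189 / (1189 + 155) = 1189 / 1344 = 0.8847
Estimated eligible among unknowns = 0.8847 × 431 = 381.31
Base = 1189 + 381.31 = 1570.31
RR3 = 491 / 1570.31 = 0.3127

31.3%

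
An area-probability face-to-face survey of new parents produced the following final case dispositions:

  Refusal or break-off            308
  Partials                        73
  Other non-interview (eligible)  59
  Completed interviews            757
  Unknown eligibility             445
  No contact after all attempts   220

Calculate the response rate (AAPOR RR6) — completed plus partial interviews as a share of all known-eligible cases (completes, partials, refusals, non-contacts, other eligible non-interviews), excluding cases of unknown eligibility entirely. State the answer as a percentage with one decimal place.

58.6%

Num → 757 + 73 = 830
Base → 757 + 73 + 308 + 220 + 59 = 1417
RR6 = 830 / 1417 = 0.5857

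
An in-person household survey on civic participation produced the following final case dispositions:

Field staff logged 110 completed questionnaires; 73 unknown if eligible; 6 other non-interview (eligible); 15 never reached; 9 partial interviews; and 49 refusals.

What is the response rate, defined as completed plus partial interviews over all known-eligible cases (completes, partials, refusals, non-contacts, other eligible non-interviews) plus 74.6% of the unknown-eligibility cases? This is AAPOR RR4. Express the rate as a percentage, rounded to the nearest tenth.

48.9%

Top: 110 + 9 = 119
Eligible (known): 110 + 9 + 49 + 15 + 6 = 189
Eligible share of unknowns: 0.7460 × 73 = 54.46
Denom: 189 + 54.46 = 243.46
RR4 = 119 / 243.46 = 0.4888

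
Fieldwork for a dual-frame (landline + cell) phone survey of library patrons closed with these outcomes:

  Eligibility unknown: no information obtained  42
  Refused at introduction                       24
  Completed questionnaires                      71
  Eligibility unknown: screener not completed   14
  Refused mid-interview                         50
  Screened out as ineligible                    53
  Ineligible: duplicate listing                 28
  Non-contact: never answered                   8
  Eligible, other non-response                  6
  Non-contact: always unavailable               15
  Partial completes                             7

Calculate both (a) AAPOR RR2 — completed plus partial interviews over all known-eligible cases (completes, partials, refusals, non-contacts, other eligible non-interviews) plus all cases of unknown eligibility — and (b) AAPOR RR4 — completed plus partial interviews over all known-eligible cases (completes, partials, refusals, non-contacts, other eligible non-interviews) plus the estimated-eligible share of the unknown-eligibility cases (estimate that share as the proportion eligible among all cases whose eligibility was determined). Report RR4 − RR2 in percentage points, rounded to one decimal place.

2.6

Declined to participate = 24 + 50 = 74
Never reached = 8 + 15 = 23
Unknown if eligible = 14 + 42 = 56
Not eligible = 53 + 28 = 81
Num → 71 + 7 = 78
Base → 71 + 7 + 74 + 23 + 6 + 56 = 237
RR2 = 78 / 237 = 0.3291
Eligible (known) → 71 + 7 + 74 + 23 + 6 = 181
e = 181 / (181 + 81) = 181 / 262 = 0.6908
e × U → 0.6908 × 56 = 38.68
Base → 181 + 38.68 = 219.68
RR4 = 78 / 219.68 = 0.3551
Difference = 35.51 − 32.91 = 2.60 percentage points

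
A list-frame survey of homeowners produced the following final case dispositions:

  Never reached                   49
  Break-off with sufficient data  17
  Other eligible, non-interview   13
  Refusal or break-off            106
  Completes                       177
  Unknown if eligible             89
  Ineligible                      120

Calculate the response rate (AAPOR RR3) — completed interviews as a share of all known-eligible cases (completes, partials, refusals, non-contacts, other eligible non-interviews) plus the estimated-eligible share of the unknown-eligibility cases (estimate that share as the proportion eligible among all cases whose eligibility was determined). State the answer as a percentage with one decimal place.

41.3%

Num → 177
Determined eligible → 177 + 17 + 106 + 49 + 13 = 362
e = 362 / (362 + 120) = 362 / 482 = 0.7510
e × U → 0.7510 × 89 = 66.84
Base → 362 + 66.84 = 428.84
RR3 = 177 / 428.84 = 0.4127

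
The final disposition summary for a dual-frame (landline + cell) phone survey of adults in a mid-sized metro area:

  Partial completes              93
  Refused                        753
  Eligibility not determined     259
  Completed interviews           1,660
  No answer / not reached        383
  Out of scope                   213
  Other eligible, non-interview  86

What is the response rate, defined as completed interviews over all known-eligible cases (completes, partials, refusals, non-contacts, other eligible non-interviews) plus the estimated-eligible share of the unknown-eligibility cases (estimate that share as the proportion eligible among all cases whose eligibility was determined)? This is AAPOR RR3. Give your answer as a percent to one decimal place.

Numerator = 1660
Determined eligible = 1660 + 93 + 753 + 383 + 86 = 2975
e = 2975 / (2975 + 213) = 2975 / 3188 = 0.9332
e × U = 0.9332 × 259 = 241.70
Base = 2975 + 241.70 = 3216.70
RR3 = 1660 / 3216.70 = 0.5161

51.6%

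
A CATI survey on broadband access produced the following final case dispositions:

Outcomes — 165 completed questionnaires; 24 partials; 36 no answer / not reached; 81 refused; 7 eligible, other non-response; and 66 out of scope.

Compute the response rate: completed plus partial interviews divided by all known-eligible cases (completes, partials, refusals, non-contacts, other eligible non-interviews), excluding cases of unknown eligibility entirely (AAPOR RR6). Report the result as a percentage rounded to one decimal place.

60.4%

Num = 165 + 24 = 189
Denominator = 165 + 24 + 81 + 36 + 7 = 313
RR6 = 189 / 313 = 0.6038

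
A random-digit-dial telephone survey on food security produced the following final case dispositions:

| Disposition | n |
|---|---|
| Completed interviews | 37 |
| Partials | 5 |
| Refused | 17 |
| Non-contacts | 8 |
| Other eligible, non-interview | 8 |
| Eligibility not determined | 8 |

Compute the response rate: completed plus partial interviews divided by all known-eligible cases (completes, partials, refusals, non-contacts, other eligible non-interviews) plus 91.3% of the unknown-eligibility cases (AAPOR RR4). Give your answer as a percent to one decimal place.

51.0%

Top: 37 + 5 = 42
Eligible (known): 37 + 5 + 17 + 8 + 8 = 75
Estimated eligible among unknowns: 0.9130 × 8 = 7.30
Base: 75 + 7.30 = 82.30
RR4 = 42 / 82.30 = 0.5103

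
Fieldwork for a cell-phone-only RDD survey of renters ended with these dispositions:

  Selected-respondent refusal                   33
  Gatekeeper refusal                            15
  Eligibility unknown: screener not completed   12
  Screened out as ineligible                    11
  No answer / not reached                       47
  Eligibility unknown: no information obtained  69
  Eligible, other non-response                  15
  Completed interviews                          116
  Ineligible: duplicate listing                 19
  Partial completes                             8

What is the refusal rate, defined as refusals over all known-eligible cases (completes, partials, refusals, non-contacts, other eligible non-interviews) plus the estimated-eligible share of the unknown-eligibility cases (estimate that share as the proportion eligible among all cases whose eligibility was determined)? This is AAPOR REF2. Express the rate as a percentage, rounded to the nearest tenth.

15.7%

Refused = 15 + 33 = 48
Eligibility not determined = 12 + 69 = 81
Ineligible = 11 + 19 = 30
Top → 48
Known eligible → 116 + 8 + 48 + 47 + 15 = 234
e = 234 / (234 + 30) = 234 / 264 = 0.8864
e × U → 0.8864 × 81 = 71.80
Denominator → 234 + 71.80 = 305.80
REF2 = 48 / 305.80 = 0.1570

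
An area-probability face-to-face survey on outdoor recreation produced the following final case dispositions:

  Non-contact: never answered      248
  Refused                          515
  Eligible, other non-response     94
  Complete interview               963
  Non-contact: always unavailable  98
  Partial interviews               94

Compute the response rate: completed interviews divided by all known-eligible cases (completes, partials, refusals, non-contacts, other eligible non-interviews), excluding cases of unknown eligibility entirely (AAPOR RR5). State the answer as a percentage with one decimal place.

47.9%

Never reached = 248 + 98 = 346
Top = 963
Denom = 963 + 94 + 515 + 346 + 94 = 2012
RR5 = 963 / 2012 = 0.4786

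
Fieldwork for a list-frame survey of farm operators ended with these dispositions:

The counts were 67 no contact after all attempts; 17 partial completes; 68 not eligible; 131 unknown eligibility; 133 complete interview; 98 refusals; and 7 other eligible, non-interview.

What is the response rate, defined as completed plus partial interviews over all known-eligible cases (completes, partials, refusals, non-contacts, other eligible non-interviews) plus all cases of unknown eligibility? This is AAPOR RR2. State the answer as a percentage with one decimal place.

Numerator → 133 + 17 = 150
Denominator → 133 + 17 + 98 + 67 + 7 + 131 = 453
RR2 = 150 / 453 = 0.3311

33.1%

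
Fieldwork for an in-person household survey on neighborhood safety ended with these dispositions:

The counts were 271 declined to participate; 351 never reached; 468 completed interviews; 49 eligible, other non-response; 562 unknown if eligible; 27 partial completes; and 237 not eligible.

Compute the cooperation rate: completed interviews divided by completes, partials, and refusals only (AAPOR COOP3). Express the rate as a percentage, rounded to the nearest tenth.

61.1%

Top: 468
Denom: 468 + 27 + 271 = 766
COOP3 = 468 / 766 = 0.6110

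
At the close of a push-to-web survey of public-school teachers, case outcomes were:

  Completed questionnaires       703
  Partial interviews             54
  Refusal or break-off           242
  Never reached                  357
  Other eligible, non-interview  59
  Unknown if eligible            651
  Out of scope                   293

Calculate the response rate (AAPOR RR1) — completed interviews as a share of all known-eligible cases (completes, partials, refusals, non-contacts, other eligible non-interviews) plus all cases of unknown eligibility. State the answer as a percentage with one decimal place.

Top: 703
Denominator: 703 + 54 + 242 + 357 + 59 + 651 = 2066
RR1 = 703 / 2066 = 0.3403

34.0%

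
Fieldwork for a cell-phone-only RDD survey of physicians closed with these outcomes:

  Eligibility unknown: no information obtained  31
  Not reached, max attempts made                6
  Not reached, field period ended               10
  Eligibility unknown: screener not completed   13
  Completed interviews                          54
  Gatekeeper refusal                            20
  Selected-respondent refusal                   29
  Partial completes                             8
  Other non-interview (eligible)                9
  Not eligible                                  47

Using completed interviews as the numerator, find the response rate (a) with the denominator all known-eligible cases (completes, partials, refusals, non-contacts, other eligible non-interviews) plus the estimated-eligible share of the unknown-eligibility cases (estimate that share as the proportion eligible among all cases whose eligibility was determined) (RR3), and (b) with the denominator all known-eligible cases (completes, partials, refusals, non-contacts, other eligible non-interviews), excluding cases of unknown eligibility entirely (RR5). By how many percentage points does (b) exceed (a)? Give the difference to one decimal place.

Refusal or break-off = 20 + 29 = 49
No contact after all attempts = 10 + 6 = 16
Eligibility not determined = 13 + 31 = 44
Num = 54
Determined eligible = 54 + 8 + 49 + 16 + 9 = 136
e = 136 / (136 + 47) = 136 / 183 = 0.7432
Estimated eligible among unknowns = 0.7432 × 44 = 32.70
Denominator = 136 + 32.70 = 168.70
RR3 = 54 / 168.70 = 0.3201
Denominator = 54 + 8 + 49 + 16 + 9 = 136
RR5 = 54 / 136 = 0.3971
Difference = 39.71 − 32.01 = 7.70 percentage points

7.7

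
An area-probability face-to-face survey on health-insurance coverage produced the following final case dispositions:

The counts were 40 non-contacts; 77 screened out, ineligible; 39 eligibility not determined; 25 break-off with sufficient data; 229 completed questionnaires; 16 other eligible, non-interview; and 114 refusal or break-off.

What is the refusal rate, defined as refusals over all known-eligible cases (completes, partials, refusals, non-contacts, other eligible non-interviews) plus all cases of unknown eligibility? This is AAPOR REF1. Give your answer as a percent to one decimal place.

Num: 114
Base: 229 + 25 + 114 + 40 + 16 + 39 = 463
REF1 = 114 / 463 = 0.2462

24.6%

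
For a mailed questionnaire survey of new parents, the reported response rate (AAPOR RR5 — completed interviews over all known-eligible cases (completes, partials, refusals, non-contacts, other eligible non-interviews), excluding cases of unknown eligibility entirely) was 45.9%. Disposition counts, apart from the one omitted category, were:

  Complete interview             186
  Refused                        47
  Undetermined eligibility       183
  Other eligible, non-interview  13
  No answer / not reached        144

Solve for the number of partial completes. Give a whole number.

15

RR5 = 186 / D = 0.459
D = 186 / 0.459 = 405.2
Remaining denominator categories sum to 390
partial completes = 405.2 − 390 ≈ 15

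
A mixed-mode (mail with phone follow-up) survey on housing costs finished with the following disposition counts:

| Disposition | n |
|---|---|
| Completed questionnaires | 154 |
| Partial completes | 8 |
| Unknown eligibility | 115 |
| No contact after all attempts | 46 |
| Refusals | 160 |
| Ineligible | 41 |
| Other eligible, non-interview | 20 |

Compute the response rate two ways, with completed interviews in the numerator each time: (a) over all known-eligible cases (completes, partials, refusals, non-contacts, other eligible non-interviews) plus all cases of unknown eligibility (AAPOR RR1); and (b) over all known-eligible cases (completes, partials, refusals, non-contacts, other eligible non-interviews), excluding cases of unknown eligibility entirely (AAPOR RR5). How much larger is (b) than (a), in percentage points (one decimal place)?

Num: 154
Denom: 154 + 8 + 160 + 46 + 20 + 115 = 503
RR1 = 154 / 503 = 0.3062
Denom: 154 + 8 + 160 + 46 + 20 = 388
RR5 = 154 / 388 = 0.3969
Difference = 39.69 − 30.62 = 9.07 percentage points

9.1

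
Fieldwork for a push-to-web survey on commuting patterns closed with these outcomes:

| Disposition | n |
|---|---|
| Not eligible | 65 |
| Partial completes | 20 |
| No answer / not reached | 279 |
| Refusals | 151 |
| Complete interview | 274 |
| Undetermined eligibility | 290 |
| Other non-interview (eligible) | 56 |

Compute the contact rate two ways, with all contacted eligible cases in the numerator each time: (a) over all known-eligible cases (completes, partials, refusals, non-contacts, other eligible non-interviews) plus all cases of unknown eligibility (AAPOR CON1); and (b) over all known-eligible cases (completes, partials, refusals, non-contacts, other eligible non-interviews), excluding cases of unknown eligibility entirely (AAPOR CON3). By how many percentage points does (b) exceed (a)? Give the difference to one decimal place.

Num = 274 + 20 + 151 + 56 = 501
Denom = 274 + 20 + 151 + 279 + 56 + 290 = 1070
CON1 = 501 / 1070 = 0.4682
Denom = 274 + 20 + 151 + 279 + 56 = 780
CON3 = 501 / 780 = 0.6423
Difference = 64.23 − 46.82 = 17.41 percentage points

17.4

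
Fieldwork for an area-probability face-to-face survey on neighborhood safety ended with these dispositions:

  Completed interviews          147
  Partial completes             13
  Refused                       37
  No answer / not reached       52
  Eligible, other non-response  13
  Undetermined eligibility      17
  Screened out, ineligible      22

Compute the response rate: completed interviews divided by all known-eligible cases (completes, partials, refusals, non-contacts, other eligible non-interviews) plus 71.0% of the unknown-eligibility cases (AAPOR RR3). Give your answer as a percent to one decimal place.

53.6%

Num = 147
Eligible (known) = 147 + 13 + 37 + 52 + 13 = 262
e × U = 0.7100 × 17 = 12.07
Base = 262 + 12.07 = 274.07
RR3 = 147 / 274.07 = 0.5364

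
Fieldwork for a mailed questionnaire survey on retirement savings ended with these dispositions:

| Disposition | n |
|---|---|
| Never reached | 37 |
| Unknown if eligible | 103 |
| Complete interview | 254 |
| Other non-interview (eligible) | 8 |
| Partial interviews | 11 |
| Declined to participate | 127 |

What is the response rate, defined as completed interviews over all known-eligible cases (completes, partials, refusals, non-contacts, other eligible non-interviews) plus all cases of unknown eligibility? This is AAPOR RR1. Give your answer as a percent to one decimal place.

47.0%

Num → 254
Denom → 254 + 11 + 127 + 37 + 8 + 103 = 540
RR1 = 254 / 540 = 0.4704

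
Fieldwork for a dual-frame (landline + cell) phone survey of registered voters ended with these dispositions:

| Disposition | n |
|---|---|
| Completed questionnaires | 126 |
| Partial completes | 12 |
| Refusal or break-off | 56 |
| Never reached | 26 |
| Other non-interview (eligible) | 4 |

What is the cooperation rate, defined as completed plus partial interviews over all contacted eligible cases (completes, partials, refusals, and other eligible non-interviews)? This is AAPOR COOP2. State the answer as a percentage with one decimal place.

Top → 126 + 12 = 138
Denom → 126 + 12 + 56 + 4 = 198
COOP2 = 138 / 198 = 0.6970

69.7%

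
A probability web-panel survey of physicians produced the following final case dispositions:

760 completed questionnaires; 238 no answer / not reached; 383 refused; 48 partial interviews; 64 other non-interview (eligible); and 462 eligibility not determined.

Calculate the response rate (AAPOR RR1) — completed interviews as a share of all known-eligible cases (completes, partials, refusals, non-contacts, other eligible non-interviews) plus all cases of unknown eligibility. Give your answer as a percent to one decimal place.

38.9%

Num: 760
Denom: 760 + 48 + 383 + 238 + 64 + 462 = 1955
RR1 = 760 / 1955 = 0.3887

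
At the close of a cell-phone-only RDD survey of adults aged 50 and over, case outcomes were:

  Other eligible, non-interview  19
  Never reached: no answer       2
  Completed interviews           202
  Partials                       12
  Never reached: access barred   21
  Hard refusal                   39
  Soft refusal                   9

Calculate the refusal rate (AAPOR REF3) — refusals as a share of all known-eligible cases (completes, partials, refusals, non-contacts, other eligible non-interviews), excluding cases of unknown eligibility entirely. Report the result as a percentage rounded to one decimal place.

15.8%

Refusals = 39 + 9 = 48
No answer / not reached = 2 + 21 = 23
Num → 48
Denom → 202 + 12 + 48 + 23 + 19 = 304
REF3 = 48 / 304 = 0.1579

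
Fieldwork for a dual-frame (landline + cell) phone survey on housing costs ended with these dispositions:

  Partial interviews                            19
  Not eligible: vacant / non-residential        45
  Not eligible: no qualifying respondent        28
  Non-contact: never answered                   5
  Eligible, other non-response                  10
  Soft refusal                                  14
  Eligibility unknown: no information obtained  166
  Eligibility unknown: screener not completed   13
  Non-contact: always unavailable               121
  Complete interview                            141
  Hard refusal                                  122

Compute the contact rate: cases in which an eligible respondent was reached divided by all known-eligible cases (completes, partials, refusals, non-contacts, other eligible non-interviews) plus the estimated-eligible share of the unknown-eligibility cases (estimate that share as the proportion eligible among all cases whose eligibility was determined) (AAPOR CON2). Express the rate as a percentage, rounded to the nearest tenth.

Refusals = 122 + 14 = 136
Non-contacts = 5 + 121 = 126
Unknown if eligible = 13 + 166 = 179
Ineligible = 28 + 45 = 73
Num = 141 + 19 + 136 + 10 = 306
Known eligible = 141 + 19 + 136 + 126 + 10 = 432
e = 432 / (432 + 73) = 432 / 505 = 0.8554
e × U = 0.8554 × 179 = 153.12
Base = 432 + 153.12 = 585.12
CON2 = 306 / 585.12 = 0.5230

52.3%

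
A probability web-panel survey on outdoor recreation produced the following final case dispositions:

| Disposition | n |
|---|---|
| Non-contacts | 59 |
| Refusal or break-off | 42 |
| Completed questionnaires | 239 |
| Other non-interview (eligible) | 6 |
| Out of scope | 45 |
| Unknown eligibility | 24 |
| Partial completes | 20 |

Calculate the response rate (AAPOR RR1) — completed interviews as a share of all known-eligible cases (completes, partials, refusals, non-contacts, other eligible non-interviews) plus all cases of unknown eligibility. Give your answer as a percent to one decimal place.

61.3%

Numerator → 239
Denominator → 239 + 20 + 42 + 59 + 6 + 24 = 390
RR1 = 239 / 390 = 0.6128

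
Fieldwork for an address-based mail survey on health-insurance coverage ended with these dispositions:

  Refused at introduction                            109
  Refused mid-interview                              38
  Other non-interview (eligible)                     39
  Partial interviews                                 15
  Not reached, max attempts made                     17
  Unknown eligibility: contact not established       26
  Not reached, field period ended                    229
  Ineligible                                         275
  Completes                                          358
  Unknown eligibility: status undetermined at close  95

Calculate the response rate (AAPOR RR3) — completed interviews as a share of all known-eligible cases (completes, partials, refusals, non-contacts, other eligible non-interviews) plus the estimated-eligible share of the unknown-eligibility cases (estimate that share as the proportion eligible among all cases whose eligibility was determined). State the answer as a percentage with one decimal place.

40.0%

Refusals = 109 + 38 = 147
No contact after all attempts = 229 + 17 = 246
Eligibility not determined = 26 + 95 = 121
Num = 358
Eligible (known) = 358 + 15 + 147 + 246 + 39 = 805
e = 805 / (805 + 275) = 805 / 1080 = 0.7454
Eligible share of unknowns = 0.7454 × 121 = 90.19
Base = 805 + 90.19 = 895.19
RR3 = 358 / 895.19 = 0.3999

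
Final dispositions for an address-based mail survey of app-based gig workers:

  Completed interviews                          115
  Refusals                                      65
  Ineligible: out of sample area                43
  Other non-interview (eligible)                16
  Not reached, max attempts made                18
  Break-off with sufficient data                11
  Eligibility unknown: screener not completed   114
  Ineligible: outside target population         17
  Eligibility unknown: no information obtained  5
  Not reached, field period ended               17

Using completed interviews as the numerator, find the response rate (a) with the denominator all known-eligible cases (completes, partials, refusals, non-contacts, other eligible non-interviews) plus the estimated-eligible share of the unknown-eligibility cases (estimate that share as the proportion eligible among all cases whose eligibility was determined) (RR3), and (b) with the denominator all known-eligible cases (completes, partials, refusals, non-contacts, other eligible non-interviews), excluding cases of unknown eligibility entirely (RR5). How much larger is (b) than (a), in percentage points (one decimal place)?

13.4

No answer / not reached = 17 + 18 = 35
Eligibility not determined = 114 + 5 = 119
Screened out, ineligible = 17 + 43 = 60
Top → 115
Eligible (known) → 115 + 11 + 65 + 35 + 16 = 242
e = 242 / (242 + 60) = 242 / 302 = 0.8013
Eligible share of unknowns → 0.8013 × 119 = 95.35
Base → 242 + 95.35 = 337.35
RR3 = 115 / 337.35 = 0.3409
Base → 115 + 11 + 65 + 35 + 16 = 242
RR5 = 115 / 242 = 0.4752
Difference = 47.52 − 34.09 = 13.43 percentage points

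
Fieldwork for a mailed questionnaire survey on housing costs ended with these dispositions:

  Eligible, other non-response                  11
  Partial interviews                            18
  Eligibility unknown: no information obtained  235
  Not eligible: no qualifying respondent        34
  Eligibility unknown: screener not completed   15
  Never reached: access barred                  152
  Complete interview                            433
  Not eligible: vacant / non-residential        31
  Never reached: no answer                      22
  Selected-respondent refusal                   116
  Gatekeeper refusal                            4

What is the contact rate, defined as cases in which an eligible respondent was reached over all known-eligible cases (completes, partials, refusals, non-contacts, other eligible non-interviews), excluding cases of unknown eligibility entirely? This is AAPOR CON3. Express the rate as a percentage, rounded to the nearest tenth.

77.0%

Refusals = 4 + 116 = 120
No contact after all attempts = 22 + 152 = 174
Unknown eligibility = 15 + 235 = 250
Ineligible = 34 + 31 = 65
Numerator = 433 + 18 + 120 + 11 = 582
Base = 433 + 18 + 120 + 174 + 11 = 756
CON3 = 582 / 756 = 0.7698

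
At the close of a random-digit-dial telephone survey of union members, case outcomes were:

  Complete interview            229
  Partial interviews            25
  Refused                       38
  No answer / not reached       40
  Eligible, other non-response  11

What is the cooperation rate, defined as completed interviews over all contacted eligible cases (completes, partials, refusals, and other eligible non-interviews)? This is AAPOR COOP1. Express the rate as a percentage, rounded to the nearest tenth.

Num → 229
Denom → 229 + 25 + 38 + 11 = 303
COOP1 = 229 / 303 = 0.7558

75.6%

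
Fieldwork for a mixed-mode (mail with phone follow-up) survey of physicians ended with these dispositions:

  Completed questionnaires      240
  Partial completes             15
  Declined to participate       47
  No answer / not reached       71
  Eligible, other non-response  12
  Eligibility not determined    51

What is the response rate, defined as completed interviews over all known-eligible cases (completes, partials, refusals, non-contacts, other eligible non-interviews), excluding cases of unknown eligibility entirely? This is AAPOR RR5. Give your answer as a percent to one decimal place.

Numerator → 240
Denom → 240 + 15 + 47 + 71 + 12 = 385
RR5 = 240 / 385 = 0.6234

62.3%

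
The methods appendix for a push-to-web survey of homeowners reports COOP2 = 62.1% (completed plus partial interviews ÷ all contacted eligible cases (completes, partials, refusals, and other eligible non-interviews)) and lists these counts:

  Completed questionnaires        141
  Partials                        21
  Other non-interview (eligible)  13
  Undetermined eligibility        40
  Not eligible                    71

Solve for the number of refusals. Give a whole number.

86

Num: 141 + 21 = 162
COOP2 = 162 / D = 0.621
D = 162 / 0.621 = 260.9
Remaining denominator categories sum to 175
refusals = 260.9 − 175 ≈ 86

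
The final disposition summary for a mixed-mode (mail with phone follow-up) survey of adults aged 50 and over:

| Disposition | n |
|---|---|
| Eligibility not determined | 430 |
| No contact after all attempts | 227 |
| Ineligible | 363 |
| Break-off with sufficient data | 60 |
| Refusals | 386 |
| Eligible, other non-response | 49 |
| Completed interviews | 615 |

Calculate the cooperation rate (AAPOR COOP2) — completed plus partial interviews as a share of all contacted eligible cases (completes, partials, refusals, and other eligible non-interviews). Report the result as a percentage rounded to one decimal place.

60.8%

Num → 615 + 60 = 675
Denominator → 615 + 60 + 386 + 49 = 1110
COOP2 = 675 / 1110 = 0.6081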